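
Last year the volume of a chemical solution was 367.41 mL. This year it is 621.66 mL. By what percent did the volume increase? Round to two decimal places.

Change: 621.66 − 367.41 = 254.25.
Relative to the original: 254.25 ÷ 367.41 ≈ 69.20%.
So the volume increased by 69.20%.

69.20%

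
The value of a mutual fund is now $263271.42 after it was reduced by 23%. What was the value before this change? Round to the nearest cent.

The overall multiplier applied was 0.77.
So the original value was $263271.42 ÷ 0.77 ≈ $341910.94.

$341910.94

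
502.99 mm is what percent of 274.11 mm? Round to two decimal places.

183.50%

502.99 mm ÷ 274.11 mm ≈ 183.50%.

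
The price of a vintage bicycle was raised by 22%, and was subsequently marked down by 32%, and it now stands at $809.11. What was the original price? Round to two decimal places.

The overall multiplier applied was 1.22 × 0.68 = 0.8296.
So the original price was $809.11 ÷ 0.8296 ≈ $975.30.

$975.30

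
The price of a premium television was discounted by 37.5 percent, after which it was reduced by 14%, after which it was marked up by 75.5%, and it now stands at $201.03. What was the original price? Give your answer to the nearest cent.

$213.11

The overall multiplier applied was 0.625 × 0.86 × 1.755 = 0.9433125.
So the original price was $201.03 ÷ 0.9433125 ≈ $213.11.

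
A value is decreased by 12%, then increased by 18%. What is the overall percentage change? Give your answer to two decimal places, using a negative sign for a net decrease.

3.84%

A 12% decrease multiplies by 0.88.
Then an 18% increase: 0.88 × 1.18 = 1.0384.
Overall factor 1.0384, i.e. 3.84%.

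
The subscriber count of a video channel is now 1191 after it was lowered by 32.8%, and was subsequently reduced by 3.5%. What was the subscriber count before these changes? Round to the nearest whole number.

The overall multiplier applied was 0.672 × 0.965 = 0.64848.
So the original subscriber count was 1191 ÷ 0.64848 ≈ 1837.

1837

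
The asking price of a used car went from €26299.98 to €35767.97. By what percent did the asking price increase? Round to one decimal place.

Change: €35767.97 − €26299.98 = €9467.99.
Relative to the original: €9467.99 ÷ €26299.98 ≈ 36.0%.
So the asking price increased by 36.0%.

36.0%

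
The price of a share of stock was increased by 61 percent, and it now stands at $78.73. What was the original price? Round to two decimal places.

$48.90

The overall multiplier applied was 1.61.
So the original price was $78.73 ÷ 1.61 ≈ $48.90.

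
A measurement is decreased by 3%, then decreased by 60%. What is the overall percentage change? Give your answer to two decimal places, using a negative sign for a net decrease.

The combined multiplier is 0.97 × 0.4 = 0.388.
That corresponds to a decrease of 61.20%.

-61.20%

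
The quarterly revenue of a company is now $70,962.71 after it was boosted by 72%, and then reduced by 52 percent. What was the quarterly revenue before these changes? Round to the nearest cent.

$85,952.89

The overall multiplier applied was 1.72 × 0.48 = 0.8256.
So the original quarterly revenue was $70,962.71 ÷ 0.8256 ≈ $85,952.89.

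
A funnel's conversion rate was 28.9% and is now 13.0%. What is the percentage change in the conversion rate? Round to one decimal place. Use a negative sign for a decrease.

-55.0%

The change is 13.0 − 28.9 = -15.9 percentage points.
Relative to the original 28.9%, that is -15.9 ÷ 28.9 ≈ -55.0%.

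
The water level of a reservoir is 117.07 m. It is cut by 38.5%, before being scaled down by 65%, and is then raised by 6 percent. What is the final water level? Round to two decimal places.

26.71 m

Apply the 38.5% decrease: 117.07 × 0.615 = 71.99805.
65% decrease: 71.99805 × 0.35 = 25.1993175.
6% increase: 25.1993175 × 1.06 = 26.71127655 ≈ 26.71.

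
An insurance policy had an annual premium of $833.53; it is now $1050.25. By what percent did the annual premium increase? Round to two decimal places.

Change: $1050.25 − $833.53 = $216.72.
Relative to the original: $216.72 ÷ $833.53 ≈ 26.00%.
So the annual premium increased by 26.00%.

26.00%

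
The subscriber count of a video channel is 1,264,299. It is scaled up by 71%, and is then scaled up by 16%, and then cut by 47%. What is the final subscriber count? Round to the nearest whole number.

71% increase: 1,264,299 × 1.71 = 2161951.29.
Apply the 16% increase: 2161951.29 × 1.16 = 2507863.4964.
Apply the 47% decrease: 2507863.4964 × 0.53 = 1329167.653092 ≈ 1,329,168.

1,329,168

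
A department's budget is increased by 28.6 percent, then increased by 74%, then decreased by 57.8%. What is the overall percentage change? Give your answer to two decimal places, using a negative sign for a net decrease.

The combined multiplier is 1.286 × 1.74 × 0.422 = 0.94428408.
That corresponds to a decrease of 5.57%.

-5.57%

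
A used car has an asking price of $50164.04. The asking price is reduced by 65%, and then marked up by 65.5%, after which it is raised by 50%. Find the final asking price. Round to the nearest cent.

$43586.28

Each change multiplies by a factor: 0.35 × 1.655 × 1.5 = 0.868875.
$50164.04 × 0.868875 = $43586.280255 ≈ $43586.28.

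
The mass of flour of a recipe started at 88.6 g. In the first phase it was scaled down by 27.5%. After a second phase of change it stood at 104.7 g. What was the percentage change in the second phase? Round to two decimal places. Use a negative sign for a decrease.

After the first phase: 88.6 × 0.725 = 64.235.
Second-phase multiplier: 104.7 ÷ 64.235 ≈ 1.629953.
That is a change of 63.00%.

63.00%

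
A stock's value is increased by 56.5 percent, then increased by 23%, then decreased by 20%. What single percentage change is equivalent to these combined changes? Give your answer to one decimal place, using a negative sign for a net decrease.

The combined multiplier is 1.565 × 1.23 × 0.8 = 1.53996.
That corresponds to an increase of 54.0%.

54.0%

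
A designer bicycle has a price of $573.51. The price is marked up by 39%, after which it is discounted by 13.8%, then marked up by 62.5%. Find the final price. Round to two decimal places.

Each change multiplies by a factor: 1.39 × 0.862 × 1.625 = 1.9470425.
$573.51 × 1.9470425 = $1116.648344175 ≈ $1116.65.

$1116.65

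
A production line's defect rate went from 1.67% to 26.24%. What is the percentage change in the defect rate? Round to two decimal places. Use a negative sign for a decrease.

The change is 26.24 − 1.67 = 24.57 percentage points.
Relative to the original 1.67%, that is 24.57 ÷ 1.67 ≈ 1471.26%.

1471.26%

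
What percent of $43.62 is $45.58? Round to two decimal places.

$45.58 ÷ $43.62 ≈ 104.49%.

104.49%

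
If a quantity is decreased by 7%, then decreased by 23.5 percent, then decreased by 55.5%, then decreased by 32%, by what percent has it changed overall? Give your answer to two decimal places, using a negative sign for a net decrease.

-78.47%

The combined multiplier is 0.93 × 0.765 × 0.445 × 0.68 = 0.21528477.
That corresponds to a decrease of 78.47%.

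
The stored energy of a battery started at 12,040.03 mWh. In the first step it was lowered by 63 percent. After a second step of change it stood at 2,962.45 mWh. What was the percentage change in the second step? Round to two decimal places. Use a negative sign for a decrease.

-33.50%

After the first step: 12,040.03 × 0.37 = 4454.8111.
Second-step multiplier: 2,962.45 ÷ 4454.8111 ≈ 0.665.
That is a change of -33.50%.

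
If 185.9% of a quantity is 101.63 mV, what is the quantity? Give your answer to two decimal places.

101.63 mV ÷ 1.859 ≈ 54.67 mV.

54.67 mV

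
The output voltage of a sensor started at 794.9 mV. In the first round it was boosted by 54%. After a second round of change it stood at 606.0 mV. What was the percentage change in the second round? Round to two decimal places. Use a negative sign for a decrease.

After the first round: 794.9 × 1.54 = 1224.146.
Second-round multiplier: 606.0 ÷ 1224.146 ≈ 0.495039.
That is a change of -50.50%.

-50.50%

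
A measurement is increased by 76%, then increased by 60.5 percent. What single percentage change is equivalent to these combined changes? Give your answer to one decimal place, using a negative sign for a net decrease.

The combined multiplier is 1.76 × 1.605 = 2.8248.
That corresponds to an increase of 182.5%.

182.5%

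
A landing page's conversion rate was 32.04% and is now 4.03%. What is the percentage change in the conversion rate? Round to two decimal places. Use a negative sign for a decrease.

The change is 4.03 − 32.04 = -28.01 percentage points.
Relative to the original 32.04%, that is -28.01 ÷ 32.04 ≈ -87.42%.

-87.42%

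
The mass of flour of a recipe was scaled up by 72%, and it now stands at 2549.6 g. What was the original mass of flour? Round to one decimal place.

1482.3 g

The overall multiplier applied was 1.72.
So the original mass of flour was 2549.6 ÷ 1.72 ≈ 1482.3 g.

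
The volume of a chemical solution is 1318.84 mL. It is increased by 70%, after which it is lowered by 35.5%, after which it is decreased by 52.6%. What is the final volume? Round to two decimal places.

70% increase: 1318.84 × 1.7 = 2242.028.
Apply the 35.5% decrease: 2242.028 × 0.645 = 1446.10806.
Apply the 52.6% decrease: 1446.10806 × 0.474 = 685.45522044 ≈ 685.46.

685.46 mL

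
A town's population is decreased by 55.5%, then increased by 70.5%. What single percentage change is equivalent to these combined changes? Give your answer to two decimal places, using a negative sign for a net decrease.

-24.13%

A 55.5% decrease multiplies by 0.445.
Then a 70.5% increase: 0.445 × 1.705 = 0.758725.
Overall factor 0.758725, i.e. -24.13%.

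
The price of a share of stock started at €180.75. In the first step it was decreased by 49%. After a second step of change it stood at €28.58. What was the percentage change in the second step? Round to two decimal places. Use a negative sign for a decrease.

After the first step: €180.75 × 0.51 = €92.1825.
Second-step multiplier: €28.58 ÷ €92.1825 ≈ 0.310037.
That is a change of -69.00%.

-69.00%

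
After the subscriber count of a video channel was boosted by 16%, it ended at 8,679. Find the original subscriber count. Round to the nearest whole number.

The overall multiplier applied was 1.16.
So the original subscriber count was 8,679 ÷ 1.16 ≈ 7,482.

7,482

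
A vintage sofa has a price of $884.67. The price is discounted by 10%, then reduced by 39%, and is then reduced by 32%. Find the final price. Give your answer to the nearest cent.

Each change multiplies by a factor: 0.9 × 0.61 × 0.68 = 0.37332.
$884.67 × 0.37332 = $330.2650044 ≈ $330.27.

$330.27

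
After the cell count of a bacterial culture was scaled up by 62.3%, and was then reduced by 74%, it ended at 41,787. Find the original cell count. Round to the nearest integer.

Undoing the 74% decrease: 41,787 ÷ 0.26 ≈ 160719.230769.
Undoing the 62.3% increase: 160719.230769 ÷ 1.623 ≈ 99,026.

99,026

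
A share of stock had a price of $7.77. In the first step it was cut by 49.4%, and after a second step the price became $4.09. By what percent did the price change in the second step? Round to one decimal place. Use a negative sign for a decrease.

4.0%

After the first step: $7.77 × 0.506 = $3.93162.
Second-step multiplier: $4.09 ÷ $3.93162 ≈ 1.04028.
That is a change of 4.0%.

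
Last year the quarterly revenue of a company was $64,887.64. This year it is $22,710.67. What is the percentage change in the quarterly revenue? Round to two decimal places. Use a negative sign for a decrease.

-65.00%

Change: $22,710.67 − $64,887.64 = -$42,176.97.
Relative to the original: -$42,176.97 ÷ $64,887.64 ≈ -65.00%.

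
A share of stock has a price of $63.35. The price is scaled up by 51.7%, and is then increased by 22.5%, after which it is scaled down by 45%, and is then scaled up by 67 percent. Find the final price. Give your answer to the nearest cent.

$108.13

Each change multiplies by a factor: 1.517 × 1.225 × 0.55 × 1.67 = 1.7068715125.
$63.35 × 1.7068715125 = $108.130310316875 ≈ $108.13.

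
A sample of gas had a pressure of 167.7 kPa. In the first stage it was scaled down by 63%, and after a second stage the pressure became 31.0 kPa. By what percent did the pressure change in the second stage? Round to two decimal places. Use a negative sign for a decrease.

-50.04%

After the first stage: 167.7 × 0.37 = 62.049.
Second-stage multiplier: 31.0 ÷ 62.049 ≈ 0.499605.
That is a change of -50.04%.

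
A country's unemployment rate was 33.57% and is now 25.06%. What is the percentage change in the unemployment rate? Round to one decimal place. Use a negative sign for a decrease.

-25.4%

The change is 25.06 − 33.57 = -8.51 percentage points.
Relative to the original 33.57%, that is -8.51 ÷ 33.57 ≈ -25.4%.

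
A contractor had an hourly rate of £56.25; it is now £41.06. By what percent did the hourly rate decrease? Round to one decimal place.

Change: £41.06 − £56.25 = -£15.19.
Relative to the original: -£15.19 ÷ £56.25 ≈ -27.0%.
So the hourly rate decreased by 27.0%.

27.0%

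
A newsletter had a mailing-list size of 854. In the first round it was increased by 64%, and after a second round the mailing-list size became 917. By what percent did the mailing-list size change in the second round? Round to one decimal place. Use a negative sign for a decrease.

After the first round: 854 × 1.64 = 1400.56.
Second-round multiplier: 917 ÷ 1400.56 ≈ 0.65474.
That is a change of -34.5%.

-34.5%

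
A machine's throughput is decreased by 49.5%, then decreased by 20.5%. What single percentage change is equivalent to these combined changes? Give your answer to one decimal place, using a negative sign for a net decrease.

-59.9%

A 49.5% decrease multiplies by 0.505.
Then a 20.5% decrease: 0.505 × 0.795 = 0.401475.
Overall factor 0.401475, i.e. -59.9%.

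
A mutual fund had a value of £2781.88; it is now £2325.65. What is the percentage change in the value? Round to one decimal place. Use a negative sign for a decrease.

Change: £2325.65 − £2781.88 = -£456.23.
Relative to the original: -£456.23 ÷ £2781.88 ≈ -16.4%.

-16.4%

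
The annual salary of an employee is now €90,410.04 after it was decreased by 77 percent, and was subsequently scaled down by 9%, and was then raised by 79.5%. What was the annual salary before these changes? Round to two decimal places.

The overall multiplier applied was 0.23 × 0.91 × 1.795 = 0.3756935.
So the original annual salary was €90,410.04 ÷ 0.3756935 ≈ €240,648.40.

€240,648.40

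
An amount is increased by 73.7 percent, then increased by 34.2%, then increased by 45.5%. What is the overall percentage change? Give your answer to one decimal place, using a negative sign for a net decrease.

The combined multiplier is 1.737 × 1.342 × 1.455 = 3.39168357.
That corresponds to an increase of 239.2%.

239.2%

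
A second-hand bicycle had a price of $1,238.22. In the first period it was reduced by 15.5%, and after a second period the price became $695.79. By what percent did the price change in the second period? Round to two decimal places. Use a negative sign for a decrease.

After the first period: $1,238.22 × 0.845 = $1046.2959.
Second-period multiplier: $695.79 ÷ $1046.2959 ≈ 0.665003.
That is a change of -33.50%.

-33.50%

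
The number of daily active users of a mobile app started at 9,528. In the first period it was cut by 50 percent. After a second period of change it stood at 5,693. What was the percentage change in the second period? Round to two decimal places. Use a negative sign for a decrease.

19.50%

After the first period: 9,528 × 0.5 = 4764.
Second-period multiplier: 5,693 ÷ 4764 ≈ 1.195004.
That is a change of 19.50%.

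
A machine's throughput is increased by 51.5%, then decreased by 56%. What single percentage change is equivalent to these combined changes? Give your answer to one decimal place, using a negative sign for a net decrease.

A 51.5% increase multiplies by 1.515.
Then a 56% decrease: 1.515 × 0.44 = 0.6666.
Overall factor 0.6666, i.e. -33.3%.

-33.3%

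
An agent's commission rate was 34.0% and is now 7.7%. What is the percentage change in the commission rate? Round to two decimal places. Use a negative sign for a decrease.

The change is 7.7 − 34.0 = -26.3 percentage points.
Relative to the original 34.0%, that is -26.3 ÷ 34.0 ≈ -77.35%.

-77.35%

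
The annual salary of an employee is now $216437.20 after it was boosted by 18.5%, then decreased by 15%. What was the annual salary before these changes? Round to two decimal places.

Undoing the 15% decrease: $216437.20 ÷ 0.85 = $254632.
Undoing the 18.5% increase: $254632 ÷ 1.185 ≈ $214879.32.

$214879.32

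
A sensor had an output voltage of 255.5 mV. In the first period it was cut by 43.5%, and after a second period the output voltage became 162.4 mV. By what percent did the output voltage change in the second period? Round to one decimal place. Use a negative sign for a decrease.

12.5%

After the first period: 255.5 × 0.565 = 144.3575.
Second-period multiplier: 162.4 ÷ 144.3575 ≈ 1.12498.
That is a change of 12.5%.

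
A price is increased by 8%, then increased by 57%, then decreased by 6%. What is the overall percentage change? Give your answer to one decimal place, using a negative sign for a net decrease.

59.4%

The combined multiplier is 1.08 × 1.57 × 0.94 = 1.593864.
That corresponds to an increase of 59.4%.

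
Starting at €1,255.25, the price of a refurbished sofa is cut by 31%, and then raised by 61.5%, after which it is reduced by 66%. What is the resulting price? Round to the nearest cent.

After the 31% decrease: €1,255.25 × 0.69 = €866.1225.
61.5% increase: €866.1225 × 1.615 = €1398.7878375.
After the 66% decrease: €1398.7878375 × 0.34 = €475.58786475 ≈ €475.59.

€475.59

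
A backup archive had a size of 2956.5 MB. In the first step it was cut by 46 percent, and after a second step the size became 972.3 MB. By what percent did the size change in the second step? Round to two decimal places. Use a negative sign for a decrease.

After the first step: 2956.5 × 0.54 = 1596.51.
Second-step multiplier: 972.3 ÷ 1596.51 ≈ 0.609016.
That is a change of -39.10%.

-39.10%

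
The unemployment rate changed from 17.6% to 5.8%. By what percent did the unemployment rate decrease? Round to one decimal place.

The change is 5.8 − 17.6 = -11.8 percentage points.
Relative to the original 17.6%, that is -11.8 ÷ 17.6 ≈ -67.0%.
So the unemployment rate fell by 67.0%.

67.0%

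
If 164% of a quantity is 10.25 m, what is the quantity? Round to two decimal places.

6.25 m

10.25 m ÷ 1.64 = 6.25 m.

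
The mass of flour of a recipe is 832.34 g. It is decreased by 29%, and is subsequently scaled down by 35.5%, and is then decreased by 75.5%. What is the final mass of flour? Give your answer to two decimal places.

93.39 g

Each change multiplies by a factor: 0.71 × 0.645 × 0.245 = 0.11219775.
832.34 × 0.11219775 = 93.386675235 ≈ 93.39.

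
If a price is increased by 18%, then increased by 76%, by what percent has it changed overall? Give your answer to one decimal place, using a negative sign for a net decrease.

107.7%

An 18% increase multiplies by 1.18.
Then a 76% increase: 1.18 × 1.76 = 2.0768.
Overall factor 2.0768, i.e. 107.7%.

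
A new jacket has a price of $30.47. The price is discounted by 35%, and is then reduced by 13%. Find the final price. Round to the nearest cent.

$17.23

Each change multiplies by a factor: 0.65 × 0.87 = 0.5655.
$30.47 × 0.5655 = $17.230785 ≈ $17.23.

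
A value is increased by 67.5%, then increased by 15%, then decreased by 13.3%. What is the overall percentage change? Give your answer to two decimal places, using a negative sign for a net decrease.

67.01%

The combined multiplier is 1.675 × 1.15 × 0.867 = 1.67005875.
That corresponds to an increase of 67.01%.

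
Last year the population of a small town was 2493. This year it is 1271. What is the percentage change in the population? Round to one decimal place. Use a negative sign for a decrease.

-49.0%

Change: 1271 − 2493 = -1222.
Relative to the original: -1222 ÷ 2493 ≈ -49.0%.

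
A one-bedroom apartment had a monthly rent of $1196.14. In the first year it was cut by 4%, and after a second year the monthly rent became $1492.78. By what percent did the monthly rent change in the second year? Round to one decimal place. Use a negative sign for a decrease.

After the first year: $1196.14 × 0.96 = $1148.2944.
Second-year multiplier: $1492.78 ÷ $1148.2944 ≈ 1.3.
That is a change of 30.0%.

30.0%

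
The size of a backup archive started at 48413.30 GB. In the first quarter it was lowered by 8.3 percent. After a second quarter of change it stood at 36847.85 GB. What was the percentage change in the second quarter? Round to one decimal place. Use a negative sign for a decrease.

-17.0%

After the first quarter: 48413.30 × 0.917 = 44394.9961.
Second-quarter multiplier: 36847.85 ÷ 44394.9961 ≈ 0.83.
That is a change of -17.0%.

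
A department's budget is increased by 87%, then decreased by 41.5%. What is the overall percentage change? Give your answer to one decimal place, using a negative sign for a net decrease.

9.4%

An 87% increase multiplies by 1.87.
Then a 41.5% decrease: 1.87 × 0.585 = 1.09395.
Overall factor 1.09395, i.e. 9.4%.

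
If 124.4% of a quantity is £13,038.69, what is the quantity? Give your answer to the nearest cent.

£10,481.26

£13,038.69 ÷ 1.244 ≈ £10,481.26.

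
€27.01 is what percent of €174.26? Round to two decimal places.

15.50%

€27.01 ÷ €174.26 ≈ 15.50%.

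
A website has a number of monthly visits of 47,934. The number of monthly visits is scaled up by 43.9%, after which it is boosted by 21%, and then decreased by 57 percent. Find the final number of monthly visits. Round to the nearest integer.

Each change multiplies by a factor: 1.439 × 1.21 × 0.43 = 0.7487117.
47,934 × 0.7487117 = 35888.7466278 ≈ 35,889.

35,889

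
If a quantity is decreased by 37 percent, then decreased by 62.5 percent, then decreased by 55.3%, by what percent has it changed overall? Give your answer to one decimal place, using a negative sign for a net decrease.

-89.4%

The combined multiplier is 0.63 × 0.375 × 0.447 = 0.10560375.
That corresponds to a decrease of 89.4%.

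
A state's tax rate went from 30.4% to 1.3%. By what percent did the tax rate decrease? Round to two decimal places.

The change is 1.3 − 30.4 = -29.1 percentage points.
Relative to the original 30.4%, that is -29.1 ÷ 30.4 ≈ -95.72%.
So the tax rate fell by 95.72%.

95.72%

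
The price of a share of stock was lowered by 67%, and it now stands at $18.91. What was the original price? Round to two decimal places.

$57.30

The overall multiplier applied was 0.33.
So the original price was $18.91 ÷ 0.33 ≈ $57.30.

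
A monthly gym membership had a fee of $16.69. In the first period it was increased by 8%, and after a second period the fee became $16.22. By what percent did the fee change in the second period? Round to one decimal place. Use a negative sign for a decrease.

After the first period: $16.69 × 1.08 = $18.0252.
Second-period multiplier: $16.22 ÷ $18.0252 ≈ 0.89985.
That is a change of -10.0%.

-10.0%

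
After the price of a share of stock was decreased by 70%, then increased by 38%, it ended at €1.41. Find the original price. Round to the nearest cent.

€3.41

The overall multiplier applied was 0.3 × 1.38 = 0.414.
So the original price was €1.41 ÷ 0.414 ≈ €3.41.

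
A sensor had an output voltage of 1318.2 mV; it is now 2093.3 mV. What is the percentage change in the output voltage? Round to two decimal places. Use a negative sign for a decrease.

Change: 2093.3 − 1318.2 = 775.1.
Relative to the original: 775.1 ÷ 1318.2 ≈ 58.80%.

58.80%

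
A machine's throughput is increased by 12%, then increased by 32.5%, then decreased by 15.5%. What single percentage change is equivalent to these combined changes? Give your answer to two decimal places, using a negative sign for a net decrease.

The combined multiplier is 1.12 × 1.325 × 0.845 = 1.25398.
That corresponds to an increase of 25.40%.

25.40%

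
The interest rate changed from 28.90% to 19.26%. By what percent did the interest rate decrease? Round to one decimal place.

33.4%

The change is 19.26 − 28.90 = -9.64 percentage points.
Relative to the original 28.90%, that is -9.64 ÷ 28.90 ≈ -33.4%.
So the interest rate fell by 33.4%.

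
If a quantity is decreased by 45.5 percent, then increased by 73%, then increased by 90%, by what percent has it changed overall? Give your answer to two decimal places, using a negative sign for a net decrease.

The combined multiplier is 0.545 × 1.73 × 1.9 = 1.791415.
That corresponds to an increase of 79.14%.

79.14%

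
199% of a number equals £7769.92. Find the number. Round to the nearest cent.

£3904.48

£7769.92 ÷ 1.99 ≈ £3904.48.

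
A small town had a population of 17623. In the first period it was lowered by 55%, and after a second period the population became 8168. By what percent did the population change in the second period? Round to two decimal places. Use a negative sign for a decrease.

3.00%

After the first period: 17623 × 0.45 = 7930.35.
Second-period multiplier: 8168 ÷ 7930.35 ≈ 1.029967.
That is a change of 3.00%.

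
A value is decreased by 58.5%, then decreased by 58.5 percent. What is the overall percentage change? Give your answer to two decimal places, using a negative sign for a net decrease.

The combined multiplier is 0.415 × 0.415 = 0.172225.
That corresponds to a decrease of 82.78%.

-82.78%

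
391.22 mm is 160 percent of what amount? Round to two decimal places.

244.51 mm

391.22 mm ÷ 1.6 ≈ 244.51 mm.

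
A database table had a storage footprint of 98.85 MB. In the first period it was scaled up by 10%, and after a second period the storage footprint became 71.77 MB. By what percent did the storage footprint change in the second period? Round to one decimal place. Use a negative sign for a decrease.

After the first period: 98.85 × 1.1 = 108.735.
Second-period multiplier: 71.77 ÷ 108.735 ≈ 0.66005.
That is a change of -34.0%.

-34.0%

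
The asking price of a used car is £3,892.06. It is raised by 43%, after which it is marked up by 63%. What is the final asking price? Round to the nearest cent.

Each change multiplies by a factor: 1.43 × 1.63 = 2.3309.
£3,892.06 × 2.3309 = £9072.002654 ≈ £9,072.00.

£9,072.00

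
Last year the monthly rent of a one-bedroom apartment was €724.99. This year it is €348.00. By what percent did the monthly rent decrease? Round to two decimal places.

52.00%

Change: €348.00 − €724.99 = -€376.99.
Relative to the original: -€376.99 ÷ €724.99 ≈ -52.00%.
So the monthly rent decreased by 52.00%.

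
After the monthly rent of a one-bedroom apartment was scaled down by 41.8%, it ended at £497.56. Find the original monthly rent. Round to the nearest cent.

The overall multiplier applied was 0.582.
So the original monthly rent was £497.56 ÷ 0.582 ≈ £854.91.

£854.91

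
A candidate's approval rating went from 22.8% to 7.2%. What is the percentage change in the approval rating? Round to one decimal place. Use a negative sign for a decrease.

The change is 7.2 − 22.8 = -15.6 percentage points.
Relative to the original 22.8%, that is -15.6 ÷ 22.8 ≈ -68.4%.

-68.4%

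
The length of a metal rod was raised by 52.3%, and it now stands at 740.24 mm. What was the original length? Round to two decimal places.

The overall multiplier applied was 1.523.
So the original length was 740.24 ÷ 1.523 ≈ 486.04 mm.

486.04 mm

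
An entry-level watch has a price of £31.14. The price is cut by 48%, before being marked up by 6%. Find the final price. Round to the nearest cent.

£17.16

48% decrease: £31.14 × 0.52 = £16.1928.
After the 6% increase: £16.1928 × 1.06 = £17.164368 ≈ £17.16.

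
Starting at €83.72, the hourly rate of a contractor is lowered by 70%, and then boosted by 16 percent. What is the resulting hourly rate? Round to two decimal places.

Apply the 70% decrease: €83.72 × 0.3 = €25.116.
After the 16% increase: €25.116 × 1.16 = €29.13456 ≈ €29.13.

€29.13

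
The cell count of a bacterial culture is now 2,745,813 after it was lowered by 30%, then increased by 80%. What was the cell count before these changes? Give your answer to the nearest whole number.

The overall multiplier applied was 0.7 × 1.8 = 1.26.
So the original cell count was 2,745,813 ÷ 1.26 ≈ 2,179,217.

2,179,217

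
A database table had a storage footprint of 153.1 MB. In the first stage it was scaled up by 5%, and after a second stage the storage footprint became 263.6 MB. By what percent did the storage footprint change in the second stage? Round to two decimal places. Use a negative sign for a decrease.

After the first stage: 153.1 × 1.05 = 160.755.
Second-stage multiplier: 263.6 ÷ 160.755 ≈ 1.639762.
That is a change of 63.98%.

63.98%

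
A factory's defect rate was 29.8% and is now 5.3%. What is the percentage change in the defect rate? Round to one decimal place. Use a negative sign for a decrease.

-82.2%

The change is 5.3 − 29.8 = -24.5 percentage points.
Relative to the original 29.8%, that is -24.5 ÷ 29.8 ≈ -82.2%.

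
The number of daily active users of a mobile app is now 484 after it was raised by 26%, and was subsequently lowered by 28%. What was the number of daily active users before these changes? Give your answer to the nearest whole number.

534

The overall multiplier applied was 1.26 × 0.72 = 0.9072.
So the original number of daily active users was 484 ÷ 0.9072 ≈ 534.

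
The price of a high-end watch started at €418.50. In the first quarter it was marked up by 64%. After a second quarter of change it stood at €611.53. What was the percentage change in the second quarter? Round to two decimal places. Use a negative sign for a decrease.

-10.90%

After the first quarter: €418.50 × 1.64 = €686.34.
Second-quarter multiplier: €611.53 ÷ €686.34 ≈ 0.891002.
That is a change of -10.90%.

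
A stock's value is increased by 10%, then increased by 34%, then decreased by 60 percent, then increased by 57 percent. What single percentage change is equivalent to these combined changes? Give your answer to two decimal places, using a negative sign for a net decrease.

-7.43%

The combined multiplier is 1.1 × 1.34 × 0.4 × 1.57 = 0.925672.
That corresponds to a decrease of 7.43%.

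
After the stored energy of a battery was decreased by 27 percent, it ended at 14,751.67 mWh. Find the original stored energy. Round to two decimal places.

The overall multiplier applied was 0.73.
So the original stored energy was 14,751.67 ÷ 0.73 ≈ 20,207.77 mWh.

20,207.77 mWh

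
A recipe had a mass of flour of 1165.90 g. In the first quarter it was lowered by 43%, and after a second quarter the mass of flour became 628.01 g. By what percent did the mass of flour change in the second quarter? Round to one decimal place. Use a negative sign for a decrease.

After the first quarter: 1165.90 × 0.57 = 664.563.
Second-quarter multiplier: 628.01 ÷ 664.563 ≈ 0.945.
That is a change of -5.5%.

-5.5%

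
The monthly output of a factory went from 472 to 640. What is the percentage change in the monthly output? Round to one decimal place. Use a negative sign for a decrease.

Change: 640 − 472 = 168.
Relative to the original: 168 ÷ 472 ≈ 35.6%.

35.6%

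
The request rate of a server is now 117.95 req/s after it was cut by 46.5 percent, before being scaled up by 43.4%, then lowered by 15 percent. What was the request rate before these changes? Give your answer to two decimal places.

The overall multiplier applied was 0.535 × 1.434 × 0.85 = 0.6521115.
So the original request rate was 117.95 ÷ 0.6521115 ≈ 180.87 req/s.

180.87 req/s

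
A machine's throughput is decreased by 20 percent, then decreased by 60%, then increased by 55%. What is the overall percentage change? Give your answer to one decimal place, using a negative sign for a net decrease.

-50.4%

A 20% decrease multiplies by 0.8.
Then a 60% decrease: 0.8 × 0.4 = 0.32.
Then a 55% increase: 0.32 × 1.55 = 0.496.
Overall factor 0.496, i.e. -50.4%.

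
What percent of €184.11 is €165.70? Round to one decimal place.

€165.70 ÷ €184.11 ≈ 90.0%.

90.0%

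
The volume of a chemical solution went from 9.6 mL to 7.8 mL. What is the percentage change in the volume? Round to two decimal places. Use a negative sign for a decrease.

Change: 7.8 − 9.6 = -1.8.
Relative to the original: -1.8 ÷ 9.6 = -18.75%.

-18.75%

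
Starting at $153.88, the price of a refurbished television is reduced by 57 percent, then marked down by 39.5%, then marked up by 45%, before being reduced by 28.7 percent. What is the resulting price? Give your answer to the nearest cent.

Each change multiplies by a factor: 0.43 × 0.605 × 1.45 × 0.713 = 0.2689560775.
$153.88 × 0.2689560775 = $41.3869612057 ≈ $41.39.

$41.39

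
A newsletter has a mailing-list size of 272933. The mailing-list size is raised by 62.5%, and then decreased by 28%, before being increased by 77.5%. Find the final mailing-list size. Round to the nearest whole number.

566814

Each change multiplies by a factor: 1.625 × 0.72 × 1.775 = 2.07675.
272933 × 2.07675 = 566813.60775 ≈ 566814.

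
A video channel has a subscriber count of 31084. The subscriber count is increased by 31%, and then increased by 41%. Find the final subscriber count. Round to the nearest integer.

57415

Apply the 31% increase: 31084 × 1.31 = 40720.04.
Apply the 41% increase: 40720.04 × 1.41 = 57415.2564 ≈ 57415.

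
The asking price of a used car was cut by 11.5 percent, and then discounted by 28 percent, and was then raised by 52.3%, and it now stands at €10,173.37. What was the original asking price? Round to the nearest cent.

€10,483.09

The overall multiplier applied was 0.885 × 0.72 × 1.523 = 0.9704556.
So the original asking price was €10,173.37 ÷ 0.9704556 ≈ €10,483.09.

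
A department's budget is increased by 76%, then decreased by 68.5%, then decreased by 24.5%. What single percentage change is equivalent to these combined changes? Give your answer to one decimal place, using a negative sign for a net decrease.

The combined multiplier is 1.76 × 0.315 × 0.755 = 0.418572.
That corresponds to a decrease of 58.1%.

-58.1%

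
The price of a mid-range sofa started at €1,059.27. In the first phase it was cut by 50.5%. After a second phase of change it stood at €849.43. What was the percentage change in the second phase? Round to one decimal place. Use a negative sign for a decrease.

After the first phase: €1,059.27 × 0.495 = €524.33865.
Second-phase multiplier: €849.43 ÷ €524.33865 ≈ 1.62.
That is a change of 62.0%.

62.0%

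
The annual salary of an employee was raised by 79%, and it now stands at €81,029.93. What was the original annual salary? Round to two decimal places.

The overall multiplier applied was 1.79.
So the original annual salary was €81,029.93 ÷ 1.79 ≈ €45,268.12.

€45,268.12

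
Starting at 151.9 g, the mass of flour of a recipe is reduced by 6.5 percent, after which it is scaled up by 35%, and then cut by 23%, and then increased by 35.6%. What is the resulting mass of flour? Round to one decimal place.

200.2 g

Apply the 6.5% decrease: 151.9 × 0.935 = 142.0265.
35% increase: 142.0265 × 1.35 = 191.735775.
After the 23% decrease: 191.735775 × 0.77 = 147.63654675.
After the 35.6% increase: 147.63654675 × 1.356 = 200.195157393 ≈ 200.2.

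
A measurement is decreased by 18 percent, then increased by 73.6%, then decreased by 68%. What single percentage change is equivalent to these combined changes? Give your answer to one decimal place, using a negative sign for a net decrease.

The combined multiplier is 0.82 × 1.736 × 0.32 = 0.4555264.
That corresponds to a decrease of 54.4%.

-54.4%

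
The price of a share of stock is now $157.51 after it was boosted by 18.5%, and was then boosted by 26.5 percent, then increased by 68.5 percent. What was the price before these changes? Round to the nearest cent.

The overall multiplier applied was 1.185 × 1.265 × 1.685 = 2.525857125.
So the original price was $157.51 ÷ 2.525857125 ≈ $62.36.

$62.36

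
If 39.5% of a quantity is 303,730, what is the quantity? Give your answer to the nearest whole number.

303,730 ÷ 0.395 ≈ 768,937.

768,937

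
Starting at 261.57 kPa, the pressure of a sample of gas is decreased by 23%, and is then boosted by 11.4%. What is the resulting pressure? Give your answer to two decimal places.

Each change multiplies by a factor: 0.77 × 1.114 = 0.85778.
261.57 × 0.85778 = 224.3695146 ≈ 224.37.

224.37 kPa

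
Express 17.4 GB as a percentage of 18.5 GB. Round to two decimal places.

94.05%

17.4 GB ÷ 18.5 GB ≈ 94.05%.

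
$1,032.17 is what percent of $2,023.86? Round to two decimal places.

$1,032.17 ÷ $2,023.86 ≈ 51.00%.

51.00%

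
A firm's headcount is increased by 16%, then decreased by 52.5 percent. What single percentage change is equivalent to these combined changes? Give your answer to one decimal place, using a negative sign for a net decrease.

-44.9%

The combined multiplier is 1.16 × 0.475 = 0.551.
That corresponds to a decrease of 44.9%.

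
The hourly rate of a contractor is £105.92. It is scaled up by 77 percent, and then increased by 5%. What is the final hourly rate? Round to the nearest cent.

£196.85

Each change multiplies by a factor: 1.77 × 1.05 = 1.8585.
£105.92 × 1.8585 = £196.85232 ≈ £196.85.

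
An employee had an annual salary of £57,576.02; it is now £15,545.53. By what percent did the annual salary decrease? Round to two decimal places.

73.00%

Change: £15,545.53 − £57,576.02 = -£42,030.49.
Relative to the original: -£42,030.49 ÷ £57,576.02 ≈ -73.00%.
So the annual salary decreased by 73.00%.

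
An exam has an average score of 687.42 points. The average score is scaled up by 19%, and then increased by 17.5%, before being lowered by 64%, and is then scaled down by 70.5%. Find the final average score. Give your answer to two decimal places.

102.08 points

Each change multiplies by a factor: 1.19 × 1.175 × 0.36 × 0.295 = 0.14849415.
687.42 × 0.14849415 = 102.077848593 ≈ 102.08.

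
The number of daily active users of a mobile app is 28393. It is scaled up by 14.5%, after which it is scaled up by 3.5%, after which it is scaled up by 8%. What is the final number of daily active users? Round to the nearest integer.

Each change multiplies by a factor: 1.145 × 1.035 × 1.08 = 1.279881.
28393 × 1.279881 = 36339.661233 ≈ 36340.

36340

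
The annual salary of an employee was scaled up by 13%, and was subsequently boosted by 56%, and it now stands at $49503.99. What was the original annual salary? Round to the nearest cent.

The overall multiplier applied was 1.13 × 1.56 = 1.7628.
So the original annual salary was $49503.99 ÷ 1.7628 ≈ $28082.59.

$28082.59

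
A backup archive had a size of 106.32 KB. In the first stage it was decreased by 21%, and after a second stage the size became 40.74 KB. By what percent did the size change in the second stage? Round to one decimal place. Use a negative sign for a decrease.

-51.5%

After the first stage: 106.32 × 0.79 = 83.9928.
Second-stage multiplier: 40.74 ÷ 83.9928 ≈ 0.48504.
That is a change of -51.5%.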